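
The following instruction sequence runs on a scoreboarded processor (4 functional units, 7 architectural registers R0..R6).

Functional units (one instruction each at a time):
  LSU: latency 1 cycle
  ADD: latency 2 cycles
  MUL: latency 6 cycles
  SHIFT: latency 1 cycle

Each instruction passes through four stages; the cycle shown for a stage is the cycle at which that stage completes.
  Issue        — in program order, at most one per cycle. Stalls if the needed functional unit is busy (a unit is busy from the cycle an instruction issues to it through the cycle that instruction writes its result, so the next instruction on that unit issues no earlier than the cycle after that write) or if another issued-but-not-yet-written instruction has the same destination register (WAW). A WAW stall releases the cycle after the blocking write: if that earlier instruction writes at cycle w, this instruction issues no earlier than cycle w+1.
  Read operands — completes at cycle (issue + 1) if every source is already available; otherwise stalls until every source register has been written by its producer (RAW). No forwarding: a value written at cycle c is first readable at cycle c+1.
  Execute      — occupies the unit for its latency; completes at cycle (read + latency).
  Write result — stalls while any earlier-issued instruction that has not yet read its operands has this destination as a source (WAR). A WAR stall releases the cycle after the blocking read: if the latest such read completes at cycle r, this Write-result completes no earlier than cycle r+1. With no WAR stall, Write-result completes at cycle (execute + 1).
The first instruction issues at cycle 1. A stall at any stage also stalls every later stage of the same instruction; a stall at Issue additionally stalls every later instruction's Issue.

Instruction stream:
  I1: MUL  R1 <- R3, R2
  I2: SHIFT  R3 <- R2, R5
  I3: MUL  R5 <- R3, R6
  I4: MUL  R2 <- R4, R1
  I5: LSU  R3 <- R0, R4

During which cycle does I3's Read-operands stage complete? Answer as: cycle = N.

cycle = 11

1) issue 1, read 2, done 8, write 9
2) issue 2, read 3, done 4, write 5
3) issue 10, read 11, done 17, write 18  <struct: MUL busy until I1 writes@9>
4) issue 19, read 20, done 26, write 27  <struct: MUL busy until I3 writes@18>
5) issue 20, read 21, done 22, write 23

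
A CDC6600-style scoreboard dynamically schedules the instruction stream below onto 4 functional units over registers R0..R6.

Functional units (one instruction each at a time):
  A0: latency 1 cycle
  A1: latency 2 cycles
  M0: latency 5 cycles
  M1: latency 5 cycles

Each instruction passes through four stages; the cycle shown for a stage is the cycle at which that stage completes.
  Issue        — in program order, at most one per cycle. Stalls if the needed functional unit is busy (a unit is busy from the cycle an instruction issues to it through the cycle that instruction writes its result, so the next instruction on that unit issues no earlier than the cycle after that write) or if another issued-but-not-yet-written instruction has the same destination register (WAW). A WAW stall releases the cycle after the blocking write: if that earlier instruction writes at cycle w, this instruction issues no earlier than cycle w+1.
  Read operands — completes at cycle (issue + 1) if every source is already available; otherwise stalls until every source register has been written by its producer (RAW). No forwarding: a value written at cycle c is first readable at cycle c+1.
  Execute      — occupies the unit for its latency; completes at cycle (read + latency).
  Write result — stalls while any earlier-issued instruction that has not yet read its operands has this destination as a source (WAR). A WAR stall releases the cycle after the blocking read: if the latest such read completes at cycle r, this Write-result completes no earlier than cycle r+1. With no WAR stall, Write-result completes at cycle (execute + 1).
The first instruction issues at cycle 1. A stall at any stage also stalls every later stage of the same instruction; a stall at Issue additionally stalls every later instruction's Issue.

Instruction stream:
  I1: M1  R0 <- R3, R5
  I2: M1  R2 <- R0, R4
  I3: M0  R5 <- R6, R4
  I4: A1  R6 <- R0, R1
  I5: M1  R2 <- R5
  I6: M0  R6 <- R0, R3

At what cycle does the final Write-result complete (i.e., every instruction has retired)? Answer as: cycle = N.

cycle = 25

[I1] 1/2/7/8
[I2] 9/10/15/16  (struct: M1 busy until I1 writes@8)
[I3] 10/11/16/17
[I4] 11/12/14/15
[I5] 17/18/23/24  (struct: M1 busy until I2 writes@16)
[I6] 18/19/24/25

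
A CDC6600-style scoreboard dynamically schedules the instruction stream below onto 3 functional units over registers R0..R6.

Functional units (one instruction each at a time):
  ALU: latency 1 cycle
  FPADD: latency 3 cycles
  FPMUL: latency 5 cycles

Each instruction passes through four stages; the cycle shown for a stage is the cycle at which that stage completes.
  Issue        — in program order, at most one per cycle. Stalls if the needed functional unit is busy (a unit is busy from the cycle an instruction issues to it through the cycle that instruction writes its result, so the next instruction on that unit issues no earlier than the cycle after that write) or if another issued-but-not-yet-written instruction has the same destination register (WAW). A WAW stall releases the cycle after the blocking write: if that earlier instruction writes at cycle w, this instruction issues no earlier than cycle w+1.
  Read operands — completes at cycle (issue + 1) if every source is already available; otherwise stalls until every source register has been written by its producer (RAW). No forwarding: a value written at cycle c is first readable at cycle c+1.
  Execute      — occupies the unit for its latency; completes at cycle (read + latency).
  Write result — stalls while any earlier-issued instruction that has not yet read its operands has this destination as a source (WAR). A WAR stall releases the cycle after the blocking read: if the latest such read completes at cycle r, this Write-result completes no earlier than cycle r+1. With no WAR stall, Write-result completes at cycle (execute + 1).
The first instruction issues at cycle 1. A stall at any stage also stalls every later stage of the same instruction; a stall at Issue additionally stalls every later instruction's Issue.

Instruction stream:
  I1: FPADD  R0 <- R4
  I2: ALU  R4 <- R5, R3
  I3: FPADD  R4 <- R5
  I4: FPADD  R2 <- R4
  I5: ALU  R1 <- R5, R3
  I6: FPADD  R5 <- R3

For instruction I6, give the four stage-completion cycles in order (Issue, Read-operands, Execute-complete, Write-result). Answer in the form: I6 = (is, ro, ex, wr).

I6 = (19, 20, 23, 24)

1) issue 1, read 2, done 5, write 6
2) issue 2, read 3, done 4, write 5
3) issue 7, read 8, done 11, write 12  <struct: FPADD busy until I1 writes@6>
4) issue 13, read 14, done 17, write 18  <struct: FPADD busy until I3 writes@12>
5) issue 14, read 15, done 16, write 17
6) issue 19, read 20, done 23, write 24  <struct: FPADD busy until I4 writes@18>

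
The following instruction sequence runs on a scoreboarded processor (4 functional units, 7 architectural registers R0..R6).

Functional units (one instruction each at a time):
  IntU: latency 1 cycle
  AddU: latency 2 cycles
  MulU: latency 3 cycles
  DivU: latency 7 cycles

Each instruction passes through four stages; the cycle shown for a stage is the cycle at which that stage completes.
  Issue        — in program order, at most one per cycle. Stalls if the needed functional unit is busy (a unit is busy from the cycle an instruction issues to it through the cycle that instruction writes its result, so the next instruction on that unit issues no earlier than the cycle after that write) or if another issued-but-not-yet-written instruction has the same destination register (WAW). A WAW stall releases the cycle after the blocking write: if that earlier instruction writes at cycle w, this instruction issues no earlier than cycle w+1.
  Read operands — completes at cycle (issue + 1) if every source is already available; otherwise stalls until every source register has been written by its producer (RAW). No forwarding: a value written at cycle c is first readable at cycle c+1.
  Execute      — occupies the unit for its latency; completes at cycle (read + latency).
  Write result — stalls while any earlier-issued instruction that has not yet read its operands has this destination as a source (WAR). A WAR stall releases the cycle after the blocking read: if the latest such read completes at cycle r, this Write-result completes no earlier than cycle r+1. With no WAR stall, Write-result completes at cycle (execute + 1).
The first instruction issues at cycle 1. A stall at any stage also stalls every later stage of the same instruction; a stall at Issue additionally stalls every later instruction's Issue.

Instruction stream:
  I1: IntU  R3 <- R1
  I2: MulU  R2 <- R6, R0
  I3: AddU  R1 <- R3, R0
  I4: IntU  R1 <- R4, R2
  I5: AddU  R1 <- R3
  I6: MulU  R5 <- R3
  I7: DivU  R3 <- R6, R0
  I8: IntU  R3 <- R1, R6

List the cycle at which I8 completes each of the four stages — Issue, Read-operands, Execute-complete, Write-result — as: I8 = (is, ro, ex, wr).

I8 = (25, 26, 27, 28)

  I1 | 1 | 2 | 3 | 4
  I2 | 2 | 3 | 6 | 7
  I3 | 3 | 5 | 7 | 8   RAW R3: wait I1 write@4
  I4 | 9 | 10 | 11 | 12   WAW R1: wait I3 write@8
  I5 | 13 | 14 | 16 | 17   WAW R1: wait I4 write@12
  I6 | 14 | 15 | 18 | 19
  I7 | 15 | 16 | 23 | 24
  I8 | 25 | 26 | 27 | 28   WAW R3: wait I7 write@24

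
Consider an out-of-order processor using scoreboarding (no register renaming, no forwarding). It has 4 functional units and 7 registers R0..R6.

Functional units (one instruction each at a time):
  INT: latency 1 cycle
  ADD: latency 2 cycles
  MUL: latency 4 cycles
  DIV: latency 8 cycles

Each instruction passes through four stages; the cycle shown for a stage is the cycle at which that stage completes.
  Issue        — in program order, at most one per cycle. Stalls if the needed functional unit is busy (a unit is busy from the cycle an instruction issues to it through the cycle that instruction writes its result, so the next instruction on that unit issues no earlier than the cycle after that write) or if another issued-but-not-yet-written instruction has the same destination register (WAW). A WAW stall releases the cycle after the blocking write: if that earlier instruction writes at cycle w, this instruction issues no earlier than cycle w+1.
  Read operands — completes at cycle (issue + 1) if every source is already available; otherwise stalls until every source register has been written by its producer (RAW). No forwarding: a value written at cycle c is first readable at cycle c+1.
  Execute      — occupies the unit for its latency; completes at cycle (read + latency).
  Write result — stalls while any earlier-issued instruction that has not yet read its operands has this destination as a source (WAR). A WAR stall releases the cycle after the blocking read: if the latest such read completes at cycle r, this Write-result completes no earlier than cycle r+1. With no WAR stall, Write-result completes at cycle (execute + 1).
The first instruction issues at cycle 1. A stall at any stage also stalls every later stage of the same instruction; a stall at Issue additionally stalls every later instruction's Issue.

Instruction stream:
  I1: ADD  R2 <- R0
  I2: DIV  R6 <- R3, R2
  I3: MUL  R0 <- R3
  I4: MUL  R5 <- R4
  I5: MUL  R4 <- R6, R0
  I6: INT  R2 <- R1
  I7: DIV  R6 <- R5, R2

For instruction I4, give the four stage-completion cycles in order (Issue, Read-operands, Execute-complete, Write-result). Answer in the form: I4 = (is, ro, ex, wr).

I4 = (10, 11, 15, 16)

I1 -> (1, 2, 4, 5)
I2 -> (2, 6, 14, 15)  // RAW R2: wait I1 write@5
I3 -> (3, 4, 8, 9)
I4 -> (10, 11, 15, 16)  // struct: MUL busy until I3 writes@9
I5 -> (17, 18, 22, 23)  // struct: MUL busy until I4 writes@16
I6 -> (18, 19, 20, 21)
I7 -> (19, 22, 30, 31)  // RAW R2: wait I6 write@21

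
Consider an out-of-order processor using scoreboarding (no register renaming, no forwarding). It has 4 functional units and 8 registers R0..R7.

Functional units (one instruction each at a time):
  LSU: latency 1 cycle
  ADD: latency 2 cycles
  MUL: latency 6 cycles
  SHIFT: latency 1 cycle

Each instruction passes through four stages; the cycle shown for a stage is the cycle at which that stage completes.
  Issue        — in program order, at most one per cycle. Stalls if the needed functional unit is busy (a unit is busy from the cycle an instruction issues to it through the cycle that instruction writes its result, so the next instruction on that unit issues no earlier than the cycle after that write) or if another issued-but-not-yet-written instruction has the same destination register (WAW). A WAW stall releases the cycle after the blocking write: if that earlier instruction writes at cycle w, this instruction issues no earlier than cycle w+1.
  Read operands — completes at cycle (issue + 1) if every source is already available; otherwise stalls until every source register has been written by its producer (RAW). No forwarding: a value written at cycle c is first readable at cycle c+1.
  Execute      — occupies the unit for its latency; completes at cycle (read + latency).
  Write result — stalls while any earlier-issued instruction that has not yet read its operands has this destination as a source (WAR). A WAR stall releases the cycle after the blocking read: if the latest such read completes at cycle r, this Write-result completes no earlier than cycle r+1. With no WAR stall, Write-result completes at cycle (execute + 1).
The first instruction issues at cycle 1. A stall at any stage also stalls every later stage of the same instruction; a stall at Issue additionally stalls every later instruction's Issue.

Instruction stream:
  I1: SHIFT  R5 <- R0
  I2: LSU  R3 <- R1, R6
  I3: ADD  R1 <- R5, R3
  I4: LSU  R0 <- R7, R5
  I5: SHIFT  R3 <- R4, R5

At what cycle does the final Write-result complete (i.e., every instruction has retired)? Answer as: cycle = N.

cycle = 10

t=1  I1 issues→SHIFT
t=2  I1 reads · I2 issues→LSU
t=3  I1 exec-done · I2 reads · I3 issues→ADD
t=4  I1 writes R5 · I2 exec-done
t=5  I2 writes R3
t=6  I3 reads · I4 issues→LSU
t=7  I4 reads · I5 issues→SHIFT
t=8  I3 exec-done · I4 exec-done · I5 reads
t=9  I3 writes R1 · I4 writes R0 · I5 exec-done
t=10  I5 writes R3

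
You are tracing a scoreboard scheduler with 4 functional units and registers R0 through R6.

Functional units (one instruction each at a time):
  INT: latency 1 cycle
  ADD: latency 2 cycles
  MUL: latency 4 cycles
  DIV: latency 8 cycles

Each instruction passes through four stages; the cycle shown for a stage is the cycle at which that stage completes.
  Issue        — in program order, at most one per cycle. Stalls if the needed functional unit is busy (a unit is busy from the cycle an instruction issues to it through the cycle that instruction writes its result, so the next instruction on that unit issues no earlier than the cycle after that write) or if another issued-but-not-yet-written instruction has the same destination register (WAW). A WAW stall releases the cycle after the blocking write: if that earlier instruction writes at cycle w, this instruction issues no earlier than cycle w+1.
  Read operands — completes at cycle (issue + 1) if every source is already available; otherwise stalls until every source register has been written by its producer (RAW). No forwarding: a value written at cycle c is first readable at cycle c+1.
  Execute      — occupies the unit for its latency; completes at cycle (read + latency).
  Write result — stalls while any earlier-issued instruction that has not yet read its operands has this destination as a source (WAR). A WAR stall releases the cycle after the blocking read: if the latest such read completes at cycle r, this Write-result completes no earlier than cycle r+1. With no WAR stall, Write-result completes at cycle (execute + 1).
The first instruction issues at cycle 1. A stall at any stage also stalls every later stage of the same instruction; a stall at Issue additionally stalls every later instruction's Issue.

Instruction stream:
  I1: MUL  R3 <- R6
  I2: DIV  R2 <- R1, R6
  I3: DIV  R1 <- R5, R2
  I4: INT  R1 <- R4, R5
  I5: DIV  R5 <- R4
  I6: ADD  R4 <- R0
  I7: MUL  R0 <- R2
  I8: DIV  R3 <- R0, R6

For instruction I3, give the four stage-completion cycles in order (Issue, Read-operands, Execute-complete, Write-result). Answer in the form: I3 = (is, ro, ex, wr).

cycle 1: I1→MUL
cycle 2: I1 RO · I2→DIV
cycle 3: I2 RO
cycle 6: I1 EX
cycle 7: I1 WR R3
cycle 11: I2 EX
cycle 12: I2 WR R2
cycle 13: I3→DIV
cycle 14: I3 RO
cycle 22: I3 EX
cycle 23: I3 WR R1
cycle 24: I4→INT
cycle 25: I4 RO · I5→DIV
cycle 26: I4 EX · I5 RO · I6→ADD
cycle 27: I4 WR R1 · I6 RO · I7→MUL
cycle 28: I7 RO
cycle 29: I6 EX
cycle 30: I6 WR R4
cycle 32: I7 EX
cycle 33: I7 WR R0
cycle 34: I5 EX
cycle 35: I5 WR R5
cycle 36: I8→DIV
cycle 37: I8 RO
cycle 45: I8 EX
cycle 46: I8 WR R3

I3 = (13, 14, 22, 23)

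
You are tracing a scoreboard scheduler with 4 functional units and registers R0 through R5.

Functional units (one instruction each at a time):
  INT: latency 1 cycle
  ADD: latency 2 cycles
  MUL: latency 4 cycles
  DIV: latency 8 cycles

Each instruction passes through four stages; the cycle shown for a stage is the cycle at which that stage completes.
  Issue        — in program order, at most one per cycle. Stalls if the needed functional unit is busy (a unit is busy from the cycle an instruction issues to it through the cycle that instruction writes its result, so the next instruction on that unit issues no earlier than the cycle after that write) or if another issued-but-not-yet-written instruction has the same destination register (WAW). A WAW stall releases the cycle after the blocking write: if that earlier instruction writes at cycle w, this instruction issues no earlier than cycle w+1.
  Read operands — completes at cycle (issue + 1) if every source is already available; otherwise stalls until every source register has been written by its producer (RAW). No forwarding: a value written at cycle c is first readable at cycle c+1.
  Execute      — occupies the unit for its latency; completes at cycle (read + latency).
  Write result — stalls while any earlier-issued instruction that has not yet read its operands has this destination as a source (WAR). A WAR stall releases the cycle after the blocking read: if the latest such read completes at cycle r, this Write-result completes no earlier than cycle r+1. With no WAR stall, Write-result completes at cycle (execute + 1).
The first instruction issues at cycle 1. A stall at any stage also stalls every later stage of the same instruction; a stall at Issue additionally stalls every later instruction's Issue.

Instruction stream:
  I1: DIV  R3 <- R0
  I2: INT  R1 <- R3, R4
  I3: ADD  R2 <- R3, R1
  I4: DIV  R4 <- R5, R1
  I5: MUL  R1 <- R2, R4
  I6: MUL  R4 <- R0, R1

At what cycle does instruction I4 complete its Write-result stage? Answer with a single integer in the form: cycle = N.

c1: I1→DIV
c2: I1 RO | I2→INT
c3: I3→ADD
c10: I1 EX
c11: I1 WR R3
c12: I2 RO | I4→DIV
c13: I2 EX
c14: I2 WR R1
c15: I3 RO | I4 RO | I5→MUL
c17: I3 EX
c18: I3 WR R2
c23: I4 EX
c24: I4 WR R4
c25: I5 RO
c29: I5 EX
c30: I5 WR R1
c31: I6→MUL
c32: I6 RO
c36: I6 EX
c37: I6 WR R4

cycle = 24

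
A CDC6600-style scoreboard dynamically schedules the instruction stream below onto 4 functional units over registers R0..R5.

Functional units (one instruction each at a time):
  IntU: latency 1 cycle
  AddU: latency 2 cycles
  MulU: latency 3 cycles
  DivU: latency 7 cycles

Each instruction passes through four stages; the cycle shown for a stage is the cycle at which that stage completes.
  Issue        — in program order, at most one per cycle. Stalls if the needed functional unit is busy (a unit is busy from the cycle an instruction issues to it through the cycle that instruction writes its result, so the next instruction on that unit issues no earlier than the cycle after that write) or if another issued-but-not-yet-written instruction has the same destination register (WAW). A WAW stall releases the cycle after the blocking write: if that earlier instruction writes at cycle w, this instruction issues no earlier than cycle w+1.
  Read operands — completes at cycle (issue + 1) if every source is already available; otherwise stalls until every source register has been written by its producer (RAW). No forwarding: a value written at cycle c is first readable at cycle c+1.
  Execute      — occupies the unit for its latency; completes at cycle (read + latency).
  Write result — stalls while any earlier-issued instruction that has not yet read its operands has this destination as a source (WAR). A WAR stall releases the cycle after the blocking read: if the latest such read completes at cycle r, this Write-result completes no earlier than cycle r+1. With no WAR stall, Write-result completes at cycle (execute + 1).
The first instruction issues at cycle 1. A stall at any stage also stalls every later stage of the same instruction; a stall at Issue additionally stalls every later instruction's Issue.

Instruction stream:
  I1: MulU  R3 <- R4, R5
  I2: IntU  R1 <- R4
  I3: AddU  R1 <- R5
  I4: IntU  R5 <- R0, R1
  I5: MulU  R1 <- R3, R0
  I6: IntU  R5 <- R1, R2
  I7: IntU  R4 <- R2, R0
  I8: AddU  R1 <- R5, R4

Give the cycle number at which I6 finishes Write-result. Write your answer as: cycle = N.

cycle = 19

  I1 | 1 | 2 | 5 | 6
  I2 | 2 | 3 | 4 | 5
  I3 | 6 | 7 | 9 | 10   WAW R1: wait I2 write@5
  I4 | 7 | 11 | 12 | 13   RAW R1: wait I3 write@10
  I5 | 11 | 12 | 15 | 16   WAW R1: wait I3 write@10
  I6 | 14 | 17 | 18 | 19   struct: IntU busy until I4 writes@13 · RAW R1: wait I5 write@16
  I7 | 20 | 21 | 22 | 23   struct: IntU busy until I6 writes@19
  I8 | 21 | 24 | 26 | 27   RAW R4: wait I7 write@23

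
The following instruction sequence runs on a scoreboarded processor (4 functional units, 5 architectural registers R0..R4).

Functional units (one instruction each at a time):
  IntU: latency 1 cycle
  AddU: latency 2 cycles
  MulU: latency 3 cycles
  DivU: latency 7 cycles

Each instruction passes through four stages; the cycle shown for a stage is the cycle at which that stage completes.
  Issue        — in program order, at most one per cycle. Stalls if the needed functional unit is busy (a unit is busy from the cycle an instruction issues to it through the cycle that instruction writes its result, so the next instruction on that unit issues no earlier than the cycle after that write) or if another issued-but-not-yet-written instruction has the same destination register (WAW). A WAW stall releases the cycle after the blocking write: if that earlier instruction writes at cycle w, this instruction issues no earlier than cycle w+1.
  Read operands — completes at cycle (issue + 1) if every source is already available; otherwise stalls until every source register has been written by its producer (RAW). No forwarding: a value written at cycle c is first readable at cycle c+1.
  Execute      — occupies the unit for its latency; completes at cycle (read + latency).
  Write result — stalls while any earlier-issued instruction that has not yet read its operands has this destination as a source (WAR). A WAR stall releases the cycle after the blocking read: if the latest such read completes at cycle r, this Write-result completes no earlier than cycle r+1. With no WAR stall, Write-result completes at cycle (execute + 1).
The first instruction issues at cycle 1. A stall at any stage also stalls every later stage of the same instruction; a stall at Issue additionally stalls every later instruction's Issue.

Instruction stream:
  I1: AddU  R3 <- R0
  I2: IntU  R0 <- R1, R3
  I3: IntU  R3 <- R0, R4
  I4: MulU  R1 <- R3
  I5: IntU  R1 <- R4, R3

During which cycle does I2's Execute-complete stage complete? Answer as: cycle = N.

cycle = 7

c1: I1 dispatched to AddU
c2: I1 operands ready · I2 dispatched to IntU
c4: I1 complete
c5: R3←I1
c6: I2 operands ready
c7: I2 complete
c8: R0←I2
c9: I3 dispatched to IntU
c10: I3 operands ready · I4 dispatched to MulU
c11: I3 complete
c12: R3←I3
c13: I4 operands ready
c16: I4 complete
c17: R1←I4
c18: I5 dispatched to IntU
c19: I5 operands ready
c20: I5 complete
c21: R1←I5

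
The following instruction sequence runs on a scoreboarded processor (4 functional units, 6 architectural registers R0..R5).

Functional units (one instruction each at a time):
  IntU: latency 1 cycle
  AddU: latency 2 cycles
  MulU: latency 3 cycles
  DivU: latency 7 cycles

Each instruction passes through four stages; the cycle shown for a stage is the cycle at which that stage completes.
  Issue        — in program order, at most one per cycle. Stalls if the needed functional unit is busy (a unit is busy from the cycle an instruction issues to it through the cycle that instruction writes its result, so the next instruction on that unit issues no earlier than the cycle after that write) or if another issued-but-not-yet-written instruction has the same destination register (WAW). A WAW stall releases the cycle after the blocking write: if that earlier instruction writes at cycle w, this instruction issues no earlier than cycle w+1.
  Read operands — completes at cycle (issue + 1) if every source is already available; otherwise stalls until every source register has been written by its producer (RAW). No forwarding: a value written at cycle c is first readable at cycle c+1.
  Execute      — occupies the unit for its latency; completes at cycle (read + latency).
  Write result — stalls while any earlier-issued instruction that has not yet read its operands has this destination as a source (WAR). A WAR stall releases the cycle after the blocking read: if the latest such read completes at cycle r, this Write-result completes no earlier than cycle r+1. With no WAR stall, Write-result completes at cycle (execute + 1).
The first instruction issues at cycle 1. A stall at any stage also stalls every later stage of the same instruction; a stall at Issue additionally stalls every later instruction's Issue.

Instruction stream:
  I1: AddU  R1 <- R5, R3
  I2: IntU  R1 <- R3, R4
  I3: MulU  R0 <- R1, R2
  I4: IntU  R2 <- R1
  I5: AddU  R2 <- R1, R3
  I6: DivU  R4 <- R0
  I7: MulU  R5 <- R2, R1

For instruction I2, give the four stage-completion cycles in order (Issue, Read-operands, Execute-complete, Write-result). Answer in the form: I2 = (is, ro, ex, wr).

I1: IS=1 RO=2 EX=4 WR=5
I2: IS=6 RO=7 EX=8 WR=9  [WAW R1: wait I1 write@5]
I3: IS=7 RO=10 EX=13 WR=14  [RAW R1: wait I2 write@9]
I4: IS=10 RO=11 EX=12 WR=13  [struct: IntU busy until I2 writes@9]
I5: IS=14 RO=15 EX=17 WR=18  [WAW R2: wait I4 write@13]
I6: IS=15 RO=16 EX=23 WR=24
I7: IS=16 RO=19 EX=22 WR=23  [RAW R2: wait I5 write@18]

I2 = (6, 7, 8, 9)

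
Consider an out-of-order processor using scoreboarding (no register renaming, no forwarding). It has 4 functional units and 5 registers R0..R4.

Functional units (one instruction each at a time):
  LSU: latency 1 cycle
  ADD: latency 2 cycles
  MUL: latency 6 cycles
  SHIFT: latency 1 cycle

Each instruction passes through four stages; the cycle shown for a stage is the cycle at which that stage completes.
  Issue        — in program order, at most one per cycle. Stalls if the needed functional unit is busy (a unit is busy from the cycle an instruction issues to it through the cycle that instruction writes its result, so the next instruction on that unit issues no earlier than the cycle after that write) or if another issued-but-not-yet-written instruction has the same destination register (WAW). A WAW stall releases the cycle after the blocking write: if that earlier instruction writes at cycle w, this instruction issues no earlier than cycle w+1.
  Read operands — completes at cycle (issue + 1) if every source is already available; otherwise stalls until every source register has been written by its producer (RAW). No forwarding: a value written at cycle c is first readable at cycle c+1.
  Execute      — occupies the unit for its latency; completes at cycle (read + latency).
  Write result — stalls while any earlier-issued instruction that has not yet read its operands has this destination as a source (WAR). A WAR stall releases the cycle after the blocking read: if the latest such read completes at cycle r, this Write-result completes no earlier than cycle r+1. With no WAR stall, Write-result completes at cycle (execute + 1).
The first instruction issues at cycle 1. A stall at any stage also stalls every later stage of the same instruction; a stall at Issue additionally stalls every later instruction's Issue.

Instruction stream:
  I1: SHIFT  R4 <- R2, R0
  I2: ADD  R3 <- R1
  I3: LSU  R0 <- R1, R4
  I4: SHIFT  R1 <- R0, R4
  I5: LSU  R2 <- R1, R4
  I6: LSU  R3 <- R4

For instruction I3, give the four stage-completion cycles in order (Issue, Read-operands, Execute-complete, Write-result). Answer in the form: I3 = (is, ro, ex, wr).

[1] issue I1 (SHIFT)
[2] I1 read-ops · issue I2 (ADD)
[3] I1 finished on SHIFT · I2 read-ops · issue I3 (LSU)
[4] I1→R4
[5] I2 finished on ADD · I3 read-ops · issue I4 (SHIFT)
[6] I2→R3 · I3 finished on LSU
[7] I3→R0
[8] I4 read-ops · issue I5 (LSU)
[9] I4 finished on SHIFT
[10] I4→R1
[11] I5 read-ops
[12] I5 finished on LSU
[13] I5→R2
[14] issue I6 (LSU)
[15] I6 read-ops
[16] I6 finished on LSU
[17] I6→R3

I3 = (3, 5, 6, 7)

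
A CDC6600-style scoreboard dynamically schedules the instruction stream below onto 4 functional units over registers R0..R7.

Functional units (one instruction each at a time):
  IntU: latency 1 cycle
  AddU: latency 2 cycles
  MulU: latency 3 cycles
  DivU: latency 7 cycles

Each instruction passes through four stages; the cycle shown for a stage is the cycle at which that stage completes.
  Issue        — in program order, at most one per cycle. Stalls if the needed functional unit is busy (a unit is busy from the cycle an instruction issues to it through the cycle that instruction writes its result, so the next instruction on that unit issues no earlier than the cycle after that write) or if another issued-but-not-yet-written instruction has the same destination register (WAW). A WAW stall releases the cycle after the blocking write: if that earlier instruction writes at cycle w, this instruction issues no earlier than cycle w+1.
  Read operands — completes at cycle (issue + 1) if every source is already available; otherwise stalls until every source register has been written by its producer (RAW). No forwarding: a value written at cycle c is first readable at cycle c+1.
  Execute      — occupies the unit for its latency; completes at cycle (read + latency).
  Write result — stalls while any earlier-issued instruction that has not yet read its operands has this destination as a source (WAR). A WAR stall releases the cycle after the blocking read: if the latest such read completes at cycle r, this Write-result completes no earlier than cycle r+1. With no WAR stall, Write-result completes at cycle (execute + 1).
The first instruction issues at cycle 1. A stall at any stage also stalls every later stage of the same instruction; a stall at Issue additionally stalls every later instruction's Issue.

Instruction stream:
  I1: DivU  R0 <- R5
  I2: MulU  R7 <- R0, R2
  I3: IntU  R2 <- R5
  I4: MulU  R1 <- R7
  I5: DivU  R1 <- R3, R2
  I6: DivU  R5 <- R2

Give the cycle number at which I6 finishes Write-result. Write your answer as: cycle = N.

I1 -> (1, 2, 9, 10)
I2 -> (2, 11, 14, 15)  // RAW R0: wait I1 write@10
I3 -> (3, 4, 5, 12)  // WAR R2: wait I2 read@11
I4 -> (16, 17, 20, 21)  // struct: MulU busy until I2 writes@15
I5 -> (22, 23, 30, 31)  // WAW R1: wait I4 write@21
I6 -> (32, 33, 40, 41)  // struct: DivU busy until I5 writes@31

cycle = 41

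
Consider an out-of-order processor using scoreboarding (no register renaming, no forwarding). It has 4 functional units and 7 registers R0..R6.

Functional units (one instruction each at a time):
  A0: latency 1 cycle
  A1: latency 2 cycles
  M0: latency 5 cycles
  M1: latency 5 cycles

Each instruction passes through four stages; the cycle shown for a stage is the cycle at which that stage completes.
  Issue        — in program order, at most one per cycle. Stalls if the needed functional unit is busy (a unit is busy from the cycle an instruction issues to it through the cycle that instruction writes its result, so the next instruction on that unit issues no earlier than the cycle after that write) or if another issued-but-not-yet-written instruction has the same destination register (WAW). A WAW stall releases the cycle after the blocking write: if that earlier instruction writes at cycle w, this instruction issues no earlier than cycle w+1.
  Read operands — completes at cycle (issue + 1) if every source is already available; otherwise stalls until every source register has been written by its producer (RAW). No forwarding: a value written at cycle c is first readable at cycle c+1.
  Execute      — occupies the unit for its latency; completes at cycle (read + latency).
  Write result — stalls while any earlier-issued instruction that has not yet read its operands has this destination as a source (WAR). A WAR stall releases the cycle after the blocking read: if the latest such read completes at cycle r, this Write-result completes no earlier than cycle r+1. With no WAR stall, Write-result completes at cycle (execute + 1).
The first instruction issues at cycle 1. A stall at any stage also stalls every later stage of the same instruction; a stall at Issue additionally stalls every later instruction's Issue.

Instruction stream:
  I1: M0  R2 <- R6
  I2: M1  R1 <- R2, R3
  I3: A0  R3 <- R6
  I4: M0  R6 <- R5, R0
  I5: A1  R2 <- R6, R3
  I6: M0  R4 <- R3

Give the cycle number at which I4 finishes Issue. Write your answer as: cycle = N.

c1: I1→M0
c2: I1 RO; I2→M1
c3: I3→A0
c4: I3 RO
c5: I3 EX
c7: I1 EX
c8: I1 WR R2
c9: I2 RO; I4→M0
c10: I3 WR R3; I4 RO; I5→A1
c14: I2 EX
c15: I2 WR R1; I4 EX
c16: I4 WR R6
c17: I5 RO; I6→M0
c18: I6 RO
c19: I5 EX
c20: I5 WR R2
c23: I6 EX
c24: I6 WR R4

cycle = 9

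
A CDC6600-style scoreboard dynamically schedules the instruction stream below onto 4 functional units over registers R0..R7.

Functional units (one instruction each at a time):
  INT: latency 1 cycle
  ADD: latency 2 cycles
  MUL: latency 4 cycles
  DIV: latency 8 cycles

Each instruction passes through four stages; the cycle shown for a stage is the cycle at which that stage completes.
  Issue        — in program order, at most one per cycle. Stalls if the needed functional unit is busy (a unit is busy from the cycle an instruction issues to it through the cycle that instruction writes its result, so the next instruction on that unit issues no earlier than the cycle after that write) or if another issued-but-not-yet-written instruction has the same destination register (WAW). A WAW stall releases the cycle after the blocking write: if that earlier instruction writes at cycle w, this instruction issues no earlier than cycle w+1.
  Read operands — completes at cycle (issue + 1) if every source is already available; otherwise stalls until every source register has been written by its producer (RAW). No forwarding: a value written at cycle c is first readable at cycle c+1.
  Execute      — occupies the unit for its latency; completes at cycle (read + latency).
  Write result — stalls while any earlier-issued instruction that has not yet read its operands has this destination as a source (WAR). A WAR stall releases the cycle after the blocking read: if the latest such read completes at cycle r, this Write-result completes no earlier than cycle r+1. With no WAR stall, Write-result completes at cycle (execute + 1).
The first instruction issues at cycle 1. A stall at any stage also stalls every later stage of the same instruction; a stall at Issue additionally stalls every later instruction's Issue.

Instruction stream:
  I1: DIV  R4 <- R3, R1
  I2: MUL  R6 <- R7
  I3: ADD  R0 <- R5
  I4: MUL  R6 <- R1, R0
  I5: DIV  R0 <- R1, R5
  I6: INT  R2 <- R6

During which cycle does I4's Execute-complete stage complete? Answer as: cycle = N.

cycle = 14

cycle 1: I1 issues→DIV
cycle 2: I1 reads; I2 issues→MUL
cycle 3: I2 reads; I3 issues→ADD
cycle 4: I3 reads
cycle 6: I3 exec-done
cycle 7: I2 exec-done; I3 writes R0
cycle 8: I2 writes R6
cycle 9: I4 issues→MUL
cycle 10: I1 exec-done; I4 reads
cycle 11: I1 writes R4
cycle 12: I5 issues→DIV
cycle 13: I5 reads; I6 issues→INT
cycle 14: I4 exec-done
cycle 15: I4 writes R6
cycle 16: I6 reads
cycle 17: I6 exec-done
cycle 18: I6 writes R2
cycle 21: I5 exec-done
cycle 22: I5 writes R0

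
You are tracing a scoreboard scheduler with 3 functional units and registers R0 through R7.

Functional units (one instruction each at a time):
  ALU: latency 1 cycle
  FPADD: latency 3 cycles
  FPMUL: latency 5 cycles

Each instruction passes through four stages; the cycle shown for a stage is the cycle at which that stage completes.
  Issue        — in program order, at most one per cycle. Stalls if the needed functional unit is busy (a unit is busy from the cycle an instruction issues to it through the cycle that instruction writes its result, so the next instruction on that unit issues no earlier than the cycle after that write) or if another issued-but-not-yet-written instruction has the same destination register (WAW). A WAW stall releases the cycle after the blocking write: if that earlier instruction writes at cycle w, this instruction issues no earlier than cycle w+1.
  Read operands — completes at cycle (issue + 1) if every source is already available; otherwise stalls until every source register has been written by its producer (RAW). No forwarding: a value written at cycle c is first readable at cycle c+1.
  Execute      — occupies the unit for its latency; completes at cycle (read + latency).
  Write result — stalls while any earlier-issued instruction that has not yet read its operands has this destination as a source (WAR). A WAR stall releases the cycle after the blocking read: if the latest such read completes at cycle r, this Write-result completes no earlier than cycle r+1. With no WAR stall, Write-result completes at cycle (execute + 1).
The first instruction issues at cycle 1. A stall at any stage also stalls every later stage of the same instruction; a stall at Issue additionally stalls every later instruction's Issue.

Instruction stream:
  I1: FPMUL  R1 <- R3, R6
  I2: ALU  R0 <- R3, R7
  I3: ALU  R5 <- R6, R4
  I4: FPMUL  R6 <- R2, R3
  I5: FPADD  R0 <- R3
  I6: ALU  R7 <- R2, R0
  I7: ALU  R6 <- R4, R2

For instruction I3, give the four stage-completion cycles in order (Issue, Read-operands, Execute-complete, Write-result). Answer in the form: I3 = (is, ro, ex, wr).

I3 = (6, 7, 8, 9)

c1: I1 dispatched to FPMUL
c2: I1 operands ready | I2 dispatched to ALU
c3: I2 operands ready
c4: I2 complete
c5: R0←I2
c6: I3 dispatched to ALU
c7: I1 complete | I3 operands ready
c8: R1←I1 | I3 complete
c9: R5←I3 | I4 dispatched to FPMUL
c10: I4 operands ready | I5 dispatched to FPADD
c11: I5 operands ready | I6 dispatched to ALU
c14: I5 complete
c15: I4 complete | R0←I5
c16: R6←I4 | I6 operands ready
c17: I6 complete
c18: R7←I6
c19: I7 dispatched to ALU
c20: I7 operands ready
c21: I7 complete
c22: R6←I7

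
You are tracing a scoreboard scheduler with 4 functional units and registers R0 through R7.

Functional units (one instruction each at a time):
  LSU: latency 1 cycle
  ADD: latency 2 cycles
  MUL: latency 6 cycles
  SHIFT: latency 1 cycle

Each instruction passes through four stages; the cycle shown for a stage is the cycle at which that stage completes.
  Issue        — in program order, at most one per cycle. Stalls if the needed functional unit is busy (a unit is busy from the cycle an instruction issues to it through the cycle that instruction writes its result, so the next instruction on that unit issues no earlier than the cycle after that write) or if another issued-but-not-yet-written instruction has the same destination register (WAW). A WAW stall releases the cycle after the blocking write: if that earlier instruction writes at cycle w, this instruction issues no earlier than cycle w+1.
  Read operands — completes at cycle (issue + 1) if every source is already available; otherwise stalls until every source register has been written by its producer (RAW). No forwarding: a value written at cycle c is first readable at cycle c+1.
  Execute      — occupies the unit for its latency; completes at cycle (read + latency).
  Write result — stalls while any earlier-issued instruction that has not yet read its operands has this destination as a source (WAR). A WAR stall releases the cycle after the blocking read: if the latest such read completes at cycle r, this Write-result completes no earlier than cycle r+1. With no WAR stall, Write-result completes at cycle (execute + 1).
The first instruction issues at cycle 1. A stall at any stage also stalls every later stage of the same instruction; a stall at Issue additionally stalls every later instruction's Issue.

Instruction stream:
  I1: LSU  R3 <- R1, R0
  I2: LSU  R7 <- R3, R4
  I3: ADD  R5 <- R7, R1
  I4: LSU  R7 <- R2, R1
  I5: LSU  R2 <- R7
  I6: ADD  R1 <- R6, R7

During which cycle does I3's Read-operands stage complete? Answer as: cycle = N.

[1] issue I1 (LSU)
[2] I1 read-ops
[3] I1 finished on LSU
[4] I1→R3
[5] issue I2 (LSU)
[6] I2 read-ops; issue I3 (ADD)
[7] I2 finished on LSU
[8] I2→R7
[9] I3 read-ops; issue I4 (LSU)
[10] I4 read-ops
[11] I3 finished on ADD; I4 finished on LSU
[12] I3→R5; I4→R7
[13] issue I5 (LSU)
[14] I5 read-ops; issue I6 (ADD)
[15] I5 finished on LSU; I6 read-ops
[16] I5→R2
[17] I6 finished on ADD
[18] I6→R1

cycle = 9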